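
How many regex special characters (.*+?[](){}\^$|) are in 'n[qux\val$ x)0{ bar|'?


Regex special characters are: . * + ? [ ] ( ) { } \ ^ $ |
Scanning 'n[qux\val$ x)0{ bar|':
  pos 1: '[' -> SPECIAL
  pos 5: '\' -> SPECIAL
  pos 9: '$' -> SPECIAL
  pos 12: ')' -> SPECIAL
  pos 14: '{' -> SPECIAL
  pos 19: '|' -> SPECIAL
Special chars found: ['[', '\\', '$', ')', '{', '|']
Total: 6

6


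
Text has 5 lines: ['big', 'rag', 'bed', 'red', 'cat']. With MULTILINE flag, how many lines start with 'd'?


With MULTILINE flag, ^ matches the start of each line.
Lines: ['big', 'rag', 'bed', 'red', 'cat']
Checking which lines start with 'd':
  Line 1: 'big' -> no
  Line 2: 'rag' -> no
  Line 3: 'bed' -> no
  Line 4: 'red' -> no
  Line 5: 'cat' -> no
Matching lines: []
Count: 0

0


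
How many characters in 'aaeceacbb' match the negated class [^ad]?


Negated class [^ad] matches any char NOT in {a, d}
Scanning 'aaeceacbb':
  pos 0: 'a' -> no (excluded)
  pos 1: 'a' -> no (excluded)
  pos 2: 'e' -> MATCH
  pos 3: 'c' -> MATCH
  pos 4: 'e' -> MATCH
  pos 5: 'a' -> no (excluded)
  pos 6: 'c' -> MATCH
  pos 7: 'b' -> MATCH
  pos 8: 'b' -> MATCH
Total matches: 6

6


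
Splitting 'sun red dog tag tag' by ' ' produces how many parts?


Splitting by ' ' breaks the string at each occurrence of the separator.
Text: 'sun red dog tag tag'
Parts after split:
  Part 1: 'sun'
  Part 2: 'red'
  Part 3: 'dog'
  Part 4: 'tag'
  Part 5: 'tag'
Total parts: 5

5


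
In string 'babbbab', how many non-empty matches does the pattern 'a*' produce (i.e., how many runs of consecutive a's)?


Pattern 'a*' matches zero or more a's. We want non-empty runs of consecutive a's.
String: 'babbbab'
Walking through the string to find runs of a's:
  Run 1: positions 1-1 -> 'a'
  Run 2: positions 5-5 -> 'a'
Non-empty runs found: ['a', 'a']
Count: 2

2


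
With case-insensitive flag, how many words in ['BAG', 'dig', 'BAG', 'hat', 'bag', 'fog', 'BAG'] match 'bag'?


Case-insensitive matching: compare each word's lowercase form to 'bag'.
  'BAG' -> lower='bag' -> MATCH
  'dig' -> lower='dig' -> no
  'BAG' -> lower='bag' -> MATCH
  'hat' -> lower='hat' -> no
  'bag' -> lower='bag' -> MATCH
  'fog' -> lower='fog' -> no
  'BAG' -> lower='bag' -> MATCH
Matches: ['BAG', 'BAG', 'bag', 'BAG']
Count: 4

4


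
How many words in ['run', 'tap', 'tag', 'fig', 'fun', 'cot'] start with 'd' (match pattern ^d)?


Pattern ^d anchors to start of word. Check which words begin with 'd':
  'run' -> no
  'tap' -> no
  'tag' -> no
  'fig' -> no
  'fun' -> no
  'cot' -> no
Matching words: []
Count: 0

0


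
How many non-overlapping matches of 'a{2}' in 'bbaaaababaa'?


Pattern 'a{2}' matches exactly 2 consecutive a's (greedy, non-overlapping).
String: 'bbaaaababaa'
Scanning for runs of a's:
  Run at pos 2: 'aaaa' (length 4) -> 2 match(es)
  Run at pos 7: 'a' (length 1) -> 0 match(es)
  Run at pos 9: 'aa' (length 2) -> 1 match(es)
Matches found: ['aa', 'aa', 'aa']
Total: 3

3


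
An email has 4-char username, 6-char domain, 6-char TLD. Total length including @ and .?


An email address has format: username@domain.tld
Username length: 4
'@' character: 1
Domain length: 6
'.' character: 1
TLD length: 6
Total = 4 + 1 + 6 + 1 + 6 = 18

18


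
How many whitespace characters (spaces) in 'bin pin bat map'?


\s matches whitespace characters (spaces, tabs, etc.).
Text: 'bin pin bat map'
This text has 4 words separated by spaces.
Number of spaces = number of words - 1 = 4 - 1 = 3

3


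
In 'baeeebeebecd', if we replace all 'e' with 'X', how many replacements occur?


re.sub('e', 'X', text) replaces every occurrence of 'e' with 'X'.
Text: 'baeeebeebecd'
Scanning for 'e':
  pos 2: 'e' -> replacement #1
  pos 3: 'e' -> replacement #2
  pos 4: 'e' -> replacement #3
  pos 6: 'e' -> replacement #4
  pos 7: 'e' -> replacement #5
  pos 9: 'e' -> replacement #6
Total replacements: 6

6


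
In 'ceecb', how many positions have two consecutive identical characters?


Looking for consecutive identical characters in 'ceecb':
  pos 0-1: 'c' vs 'e' -> different
  pos 1-2: 'e' vs 'e' -> MATCH ('ee')
  pos 2-3: 'e' vs 'c' -> different
  pos 3-4: 'c' vs 'b' -> different
Consecutive identical pairs: ['ee']
Count: 1

1


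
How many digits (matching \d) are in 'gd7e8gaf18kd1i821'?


\d matches any digit 0-9.
Scanning 'gd7e8gaf18kd1i821':
  pos 2: '7' -> DIGIT
  pos 4: '8' -> DIGIT
  pos 8: '1' -> DIGIT
  pos 9: '8' -> DIGIT
  pos 12: '1' -> DIGIT
  pos 14: '8' -> DIGIT
  pos 15: '2' -> DIGIT
  pos 16: '1' -> DIGIT
Digits found: ['7', '8', '1', '8', '1', '8', '2', '1']
Total: 8

8


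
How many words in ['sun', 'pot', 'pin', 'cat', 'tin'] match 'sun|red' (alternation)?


Alternation 'sun|red' matches either 'sun' or 'red'.
Checking each word:
  'sun' -> MATCH
  'pot' -> no
  'pin' -> no
  'cat' -> no
  'tin' -> no
Matches: ['sun']
Count: 1

1


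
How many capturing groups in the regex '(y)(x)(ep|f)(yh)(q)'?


To count capturing groups, count each '(' that starts a group.
Pattern: '(y)(x)(ep|f)(yh)(q)'
Walking through the pattern:
  Position 0: '(' -> group #1
  Position 3: '(' -> group #2
  Position 6: '(' -> group #3
  Position 12: '(' -> group #4
  Position 16: '(' -> group #5
Total capturing groups: 5

5


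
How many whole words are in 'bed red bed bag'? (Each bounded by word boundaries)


Word boundaries (\b) mark the start/end of each word.
Text: 'bed red bed bag'
Splitting by whitespace:
  Word 1: 'bed'
  Word 2: 'red'
  Word 3: 'bed'
  Word 4: 'bag'
Total whole words: 4

4


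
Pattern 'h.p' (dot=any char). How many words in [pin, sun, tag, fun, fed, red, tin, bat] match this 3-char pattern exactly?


Pattern 'h.p' means: starts with 'h', any single char, ends with 'p'.
Checking each word (must be exactly 3 chars):
  'pin' (len=3): no
  'sun' (len=3): no
  'tag' (len=3): no
  'fun' (len=3): no
  'fed' (len=3): no
  'red' (len=3): no
  'tin' (len=3): no
  'bat' (len=3): no
Matching words: []
Total: 0

0


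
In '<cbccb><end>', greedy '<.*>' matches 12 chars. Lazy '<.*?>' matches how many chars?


Greedy '<.*>' tries to match as MUCH as possible.
Lazy '<.*?>' tries to match as LITTLE as possible.

String: '<cbccb><end>'
Greedy '<.*>' starts at first '<' and extends to the LAST '>': '<cbccb><end>' (12 chars)
Lazy '<.*?>' starts at first '<' and stops at the FIRST '>': '<cbccb>' (7 chars)

7


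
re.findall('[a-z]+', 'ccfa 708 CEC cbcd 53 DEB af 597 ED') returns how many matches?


Pattern '[a-z]+' finds one or more lowercase letters.
Text: 'ccfa 708 CEC cbcd 53 DEB af 597 ED'
Scanning for matches:
  Match 1: 'ccfa'
  Match 2: 'cbcd'
  Match 3: 'af'
Total matches: 3

3


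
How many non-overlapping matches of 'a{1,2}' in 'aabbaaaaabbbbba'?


Pattern 'a{1,2}' matches between 1 and 2 consecutive a's (greedy).
String: 'aabbaaaaabbbbba'
Finding runs of a's and applying greedy matching:
  Run at pos 0: 'aa' (length 2)
  Run at pos 4: 'aaaaa' (length 5)
  Run at pos 14: 'a' (length 1)
Matches: ['aa', 'aa', 'aa', 'a', 'a']
Count: 5

5


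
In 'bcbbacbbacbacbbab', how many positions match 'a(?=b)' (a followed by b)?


Lookahead 'a(?=b)' matches 'a' only when followed by 'b'.
String: 'bcbbacbbacbacbbab'
Checking each position where char is 'a':
  pos 4: 'a' -> no (next='c')
  pos 8: 'a' -> no (next='c')
  pos 11: 'a' -> no (next='c')
  pos 15: 'a' -> MATCH (next='b')
Matching positions: [15]
Count: 1

1


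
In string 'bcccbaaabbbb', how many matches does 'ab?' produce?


Pattern 'ab?' matches 'a' optionally followed by 'b'.
String: 'bcccbaaabbbb'
Scanning left to right for 'a' then checking next char:
  Match 1: 'a' (a not followed by b)
  Match 2: 'a' (a not followed by b)
  Match 3: 'ab' (a followed by b)
Total matches: 3

3


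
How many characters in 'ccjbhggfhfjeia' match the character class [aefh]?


Character class [aefh] matches any of: {a, e, f, h}
Scanning string 'ccjbhggfhfjeia' character by character:
  pos 0: 'c' -> no
  pos 1: 'c' -> no
  pos 2: 'j' -> no
  pos 3: 'b' -> no
  pos 4: 'h' -> MATCH
  pos 5: 'g' -> no
  pos 6: 'g' -> no
  pos 7: 'f' -> MATCH
  pos 8: 'h' -> MATCH
  pos 9: 'f' -> MATCH
  pos 10: 'j' -> no
  pos 11: 'e' -> MATCH
  pos 12: 'i' -> no
  pos 13: 'a' -> MATCH
Total matches: 6

6


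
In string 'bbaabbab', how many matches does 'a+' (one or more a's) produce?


Pattern 'a+' matches one or more consecutive a's.
String: 'bbaabbab'
Scanning for runs of a:
  Match 1: 'aa' (length 2)
  Match 2: 'a' (length 1)
Total matches: 2

2


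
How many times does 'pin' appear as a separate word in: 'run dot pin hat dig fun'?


Scanning each word for exact match 'pin':
  Word 1: 'run' -> no
  Word 2: 'dot' -> no
  Word 3: 'pin' -> MATCH
  Word 4: 'hat' -> no
  Word 5: 'dig' -> no
  Word 6: 'fun' -> no
Total matches: 1

1


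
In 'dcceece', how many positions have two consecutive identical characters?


Looking for consecutive identical characters in 'dcceece':
  pos 0-1: 'd' vs 'c' -> different
  pos 1-2: 'c' vs 'c' -> MATCH ('cc')
  pos 2-3: 'c' vs 'e' -> different
  pos 3-4: 'e' vs 'e' -> MATCH ('ee')
  pos 4-5: 'e' vs 'c' -> different
  pos 5-6: 'c' vs 'e' -> different
Consecutive identical pairs: ['cc', 'ee']
Count: 2

2


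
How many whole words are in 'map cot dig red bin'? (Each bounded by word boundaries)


Word boundaries (\b) mark the start/end of each word.
Text: 'map cot dig red bin'
Splitting by whitespace:
  Word 1: 'map'
  Word 2: 'cot'
  Word 3: 'dig'
  Word 4: 'red'
  Word 5: 'bin'
Total whole words: 5

5


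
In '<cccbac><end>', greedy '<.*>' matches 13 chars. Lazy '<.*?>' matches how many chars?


Greedy '<.*>' tries to match as MUCH as possible.
Lazy '<.*?>' tries to match as LITTLE as possible.

String: '<cccbac><end>'
Greedy '<.*>' starts at first '<' and extends to the LAST '>': '<cccbac><end>' (13 chars)
Lazy '<.*?>' starts at first '<' and stops at the FIRST '>': '<cccbac>' (8 chars)

8


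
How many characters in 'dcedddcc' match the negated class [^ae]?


Negated class [^ae] matches any char NOT in {a, e}
Scanning 'dcedddcc':
  pos 0: 'd' -> MATCH
  pos 1: 'c' -> MATCH
  pos 2: 'e' -> no (excluded)
  pos 3: 'd' -> MATCH
  pos 4: 'd' -> MATCH
  pos 5: 'd' -> MATCH
  pos 6: 'c' -> MATCH
  pos 7: 'c' -> MATCH
Total matches: 7

7


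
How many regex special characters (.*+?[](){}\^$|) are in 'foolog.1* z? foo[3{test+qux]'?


Regex special characters are: . * + ? [ ] ( ) { } \ ^ $ |
Scanning 'foolog.1* z? foo[3{test+qux]':
  pos 6: '.' -> SPECIAL
  pos 8: '*' -> SPECIAL
  pos 11: '?' -> SPECIAL
  pos 16: '[' -> SPECIAL
  pos 18: '{' -> SPECIAL
  pos 23: '+' -> SPECIAL
  pos 27: ']' -> SPECIAL
Special chars found: ['.', '*', '?', '[', '{', '+', ']']
Total: 7

7


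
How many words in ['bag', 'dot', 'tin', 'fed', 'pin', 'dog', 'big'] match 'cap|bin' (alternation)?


Alternation 'cap|bin' matches either 'cap' or 'bin'.
Checking each word:
  'bag' -> no
  'dot' -> no
  'tin' -> no
  'fed' -> no
  'pin' -> no
  'dog' -> no
  'big' -> no
Matches: []
Count: 0

0


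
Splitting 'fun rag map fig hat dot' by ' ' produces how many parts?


Splitting by ' ' breaks the string at each occurrence of the separator.
Text: 'fun rag map fig hat dot'
Parts after split:
  Part 1: 'fun'
  Part 2: 'rag'
  Part 3: 'map'
  Part 4: 'fig'
  Part 5: 'hat'
  Part 6: 'dot'
Total parts: 6

6


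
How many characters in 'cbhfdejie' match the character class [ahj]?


Character class [ahj] matches any of: {a, h, j}
Scanning string 'cbhfdejie' character by character:
  pos 0: 'c' -> no
  pos 1: 'b' -> no
  pos 2: 'h' -> MATCH
  pos 3: 'f' -> no
  pos 4: 'd' -> no
  pos 5: 'e' -> no
  pos 6: 'j' -> MATCH
  pos 7: 'i' -> no
  pos 8: 'e' -> no
Total matches: 2

2


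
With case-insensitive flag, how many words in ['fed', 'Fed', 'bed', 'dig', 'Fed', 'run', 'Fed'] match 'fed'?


Case-insensitive matching: compare each word's lowercase form to 'fed'.
  'fed' -> lower='fed' -> MATCH
  'Fed' -> lower='fed' -> MATCH
  'bed' -> lower='bed' -> no
  'dig' -> lower='dig' -> no
  'Fed' -> lower='fed' -> MATCH
  'run' -> lower='run' -> no
  'Fed' -> lower='fed' -> MATCH
Matches: ['fed', 'Fed', 'Fed', 'Fed']
Count: 4

4


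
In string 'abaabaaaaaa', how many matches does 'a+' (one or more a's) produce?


Pattern 'a+' matches one or more consecutive a's.
String: 'abaabaaaaaa'
Scanning for runs of a:
  Match 1: 'a' (length 1)
  Match 2: 'aa' (length 2)
  Match 3: 'aaaaaa' (length 6)
Total matches: 3

3


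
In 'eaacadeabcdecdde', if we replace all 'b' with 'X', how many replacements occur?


re.sub('b', 'X', text) replaces every occurrence of 'b' with 'X'.
Text: 'eaacadeabcdecdde'
Scanning for 'b':
  pos 8: 'b' -> replacement #1
Total replacements: 1

1


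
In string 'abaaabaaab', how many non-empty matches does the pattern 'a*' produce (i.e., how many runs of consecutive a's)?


Pattern 'a*' matches zero or more a's. We want non-empty runs of consecutive a's.
String: 'abaaabaaab'
Walking through the string to find runs of a's:
  Run 1: positions 0-0 -> 'a'
  Run 2: positions 2-4 -> 'aaa'
  Run 3: positions 6-8 -> 'aaa'
Non-empty runs found: ['a', 'aaa', 'aaa']
Count: 3

3


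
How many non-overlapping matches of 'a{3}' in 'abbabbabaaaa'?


Pattern 'a{3}' matches exactly 3 consecutive a's (greedy, non-overlapping).
String: 'abbabbabaaaa'
Scanning for runs of a's:
  Run at pos 0: 'a' (length 1) -> 0 match(es)
  Run at pos 3: 'a' (length 1) -> 0 match(es)
  Run at pos 6: 'a' (length 1) -> 0 match(es)
  Run at pos 8: 'aaaa' (length 4) -> 1 match(es)
Matches found: ['aaa']
Total: 1

1


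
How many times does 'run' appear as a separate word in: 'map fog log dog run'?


Scanning each word for exact match 'run':
  Word 1: 'map' -> no
  Word 2: 'fog' -> no
  Word 3: 'log' -> no
  Word 4: 'dog' -> no
  Word 5: 'run' -> MATCH
Total matches: 1

1


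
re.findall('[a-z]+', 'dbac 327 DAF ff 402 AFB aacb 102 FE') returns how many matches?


Pattern '[a-z]+' finds one or more lowercase letters.
Text: 'dbac 327 DAF ff 402 AFB aacb 102 FE'
Scanning for matches:
  Match 1: 'dbac'
  Match 2: 'ff'
  Match 3: 'aacb'
Total matches: 3

3


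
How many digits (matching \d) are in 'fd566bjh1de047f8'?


\d matches any digit 0-9.
Scanning 'fd566bjh1de047f8':
  pos 2: '5' -> DIGIT
  pos 3: '6' -> DIGIT
  pos 4: '6' -> DIGIT
  pos 8: '1' -> DIGIT
  pos 11: '0' -> DIGIT
  pos 12: '4' -> DIGIT
  pos 13: '7' -> DIGIT
  pos 15: '8' -> DIGIT
Digits found: ['5', '6', '6', '1', '0', '4', '7', '8']
Total: 8

8


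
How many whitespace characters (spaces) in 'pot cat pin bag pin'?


\s matches whitespace characters (spaces, tabs, etc.).
Text: 'pot cat pin bag pin'
This text has 5 words separated by spaces.
Number of spaces = number of words - 1 = 5 - 1 = 4

4


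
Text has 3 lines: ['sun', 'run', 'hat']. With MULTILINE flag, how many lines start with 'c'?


With MULTILINE flag, ^ matches the start of each line.
Lines: ['sun', 'run', 'hat']
Checking which lines start with 'c':
  Line 1: 'sun' -> no
  Line 2: 'run' -> no
  Line 3: 'hat' -> no
Matching lines: []
Count: 0

0


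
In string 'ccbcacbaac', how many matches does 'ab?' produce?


Pattern 'ab?' matches 'a' optionally followed by 'b'.
String: 'ccbcacbaac'
Scanning left to right for 'a' then checking next char:
  Match 1: 'a' (a not followed by b)
  Match 2: 'a' (a not followed by b)
  Match 3: 'a' (a not followed by b)
Total matches: 3

3


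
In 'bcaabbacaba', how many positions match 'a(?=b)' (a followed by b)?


Lookahead 'a(?=b)' matches 'a' only when followed by 'b'.
String: 'bcaabbacaba'
Checking each position where char is 'a':
  pos 2: 'a' -> no (next='a')
  pos 3: 'a' -> MATCH (next='b')
  pos 6: 'a' -> no (next='c')
  pos 8: 'a' -> MATCH (next='b')
Matching positions: [3, 8]
Count: 2

2


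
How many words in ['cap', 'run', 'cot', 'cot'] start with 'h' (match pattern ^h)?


Pattern ^h anchors to start of word. Check which words begin with 'h':
  'cap' -> no
  'run' -> no
  'cot' -> no
  'cot' -> no
Matching words: []
Count: 0

0


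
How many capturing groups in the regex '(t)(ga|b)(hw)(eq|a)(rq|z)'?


To count capturing groups, count each '(' that starts a group.
Pattern: '(t)(ga|b)(hw)(eq|a)(rq|z)'
Walking through the pattern:
  Position 0: '(' -> group #1
  Position 3: '(' -> group #2
  Position 9: '(' -> group #3
  Position 13: '(' -> group #4
  Position 19: '(' -> group #5
Total capturing groups: 5

5


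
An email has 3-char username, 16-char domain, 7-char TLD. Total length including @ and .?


An email address has format: username@domain.tld
Username length: 3
'@' character: 1
Domain length: 16
'.' character: 1
TLD length: 7
Total = 3 + 1 + 16 + 1 + 7 = 28

28


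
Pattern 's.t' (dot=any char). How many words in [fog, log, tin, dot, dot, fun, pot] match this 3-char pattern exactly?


Pattern 's.t' means: starts with 's', any single char, ends with 't'.
Checking each word (must be exactly 3 chars):
  'fog' (len=3): no
  'log' (len=3): no
  'tin' (len=3): no
  'dot' (len=3): no
  'dot' (len=3): no
  'fun' (len=3): no
  'pot' (len=3): no
Matching words: []
Total: 0

0


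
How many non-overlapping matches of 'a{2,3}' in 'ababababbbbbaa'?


Pattern 'a{2,3}' matches between 2 and 3 consecutive a's (greedy).
String: 'ababababbbbbaa'
Finding runs of a's and applying greedy matching:
  Run at pos 0: 'a' (length 1)
  Run at pos 2: 'a' (length 1)
  Run at pos 4: 'a' (length 1)
  Run at pos 6: 'a' (length 1)
  Run at pos 12: 'aa' (length 2)
Matches: ['aa']
Count: 1

1


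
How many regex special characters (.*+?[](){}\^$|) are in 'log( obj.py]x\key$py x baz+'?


Regex special characters are: . * + ? [ ] ( ) { } \ ^ $ |
Scanning 'log( obj.py]x\key$py x baz+':
  pos 3: '(' -> SPECIAL
  pos 8: '.' -> SPECIAL
  pos 11: ']' -> SPECIAL
  pos 13: '\' -> SPECIAL
  pos 17: '$' -> SPECIAL
  pos 26: '+' -> SPECIAL
Special chars found: ['(', '.', ']', '\\', '$', '+']
Total: 6

6


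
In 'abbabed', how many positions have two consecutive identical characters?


Looking for consecutive identical characters in 'abbabed':
  pos 0-1: 'a' vs 'b' -> different
  pos 1-2: 'b' vs 'b' -> MATCH ('bb')
  pos 2-3: 'b' vs 'a' -> different
  pos 3-4: 'a' vs 'b' -> different
  pos 4-5: 'b' vs 'e' -> different
  pos 5-6: 'e' vs 'd' -> different
Consecutive identical pairs: ['bb']
Count: 1

1


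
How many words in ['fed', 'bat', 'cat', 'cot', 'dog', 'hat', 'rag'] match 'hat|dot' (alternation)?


Alternation 'hat|dot' matches either 'hat' or 'dot'.
Checking each word:
  'fed' -> no
  'bat' -> no
  'cat' -> no
  'cot' -> no
  'dog' -> no
  'hat' -> MATCH
  'rag' -> no
Matches: ['hat']
Count: 1

1


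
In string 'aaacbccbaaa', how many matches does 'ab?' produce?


Pattern 'ab?' matches 'a' optionally followed by 'b'.
String: 'aaacbccbaaa'
Scanning left to right for 'a' then checking next char:
  Match 1: 'a' (a not followed by b)
  Match 2: 'a' (a not followed by b)
  Match 3: 'a' (a not followed by b)
  Match 4: 'a' (a not followed by b)
  Match 5: 'a' (a not followed by b)
  Match 6: 'a' (a not followed by b)
Total matches: 6

6


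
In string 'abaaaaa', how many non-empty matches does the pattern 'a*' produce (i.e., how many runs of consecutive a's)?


Pattern 'a*' matches zero or more a's. We want non-empty runs of consecutive a's.
String: 'abaaaaa'
Walking through the string to find runs of a's:
  Run 1: positions 0-0 -> 'a'
  Run 2: positions 2-6 -> 'aaaaa'
Non-empty runs found: ['a', 'aaaaa']
Count: 2

2


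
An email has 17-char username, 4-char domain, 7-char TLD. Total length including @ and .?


An email address has format: username@domain.tld
Username length: 17
'@' character: 1
Domain length: 4
'.' character: 1
TLD length: 7
Total = 17 + 1 + 4 + 1 + 7 = 30

30


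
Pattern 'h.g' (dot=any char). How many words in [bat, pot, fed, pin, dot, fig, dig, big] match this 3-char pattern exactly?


Pattern 'h.g' means: starts with 'h', any single char, ends with 'g'.
Checking each word (must be exactly 3 chars):
  'bat' (len=3): no
  'pot' (len=3): no
  'fed' (len=3): no
  'pin' (len=3): no
  'dot' (len=3): no
  'fig' (len=3): no
  'dig' (len=3): no
  'big' (len=3): no
Matching words: []
Total: 0

0


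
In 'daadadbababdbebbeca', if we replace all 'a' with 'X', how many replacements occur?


re.sub('a', 'X', text) replaces every occurrence of 'a' with 'X'.
Text: 'daadadbababdbebbeca'
Scanning for 'a':
  pos 1: 'a' -> replacement #1
  pos 2: 'a' -> replacement #2
  pos 4: 'a' -> replacement #3
  pos 7: 'a' -> replacement #4
  pos 9: 'a' -> replacement #5
  pos 18: 'a' -> replacement #6
Total replacements: 6

6


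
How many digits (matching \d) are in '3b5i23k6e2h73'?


\d matches any digit 0-9.
Scanning '3b5i23k6e2h73':
  pos 0: '3' -> DIGIT
  pos 2: '5' -> DIGIT
  pos 4: '2' -> DIGIT
  pos 5: '3' -> DIGIT
  pos 7: '6' -> DIGIT
  pos 9: '2' -> DIGIT
  pos 11: '7' -> DIGIT
  pos 12: '3' -> DIGIT
Digits found: ['3', '5', '2', '3', '6', '2', '7', '3']
Total: 8

8


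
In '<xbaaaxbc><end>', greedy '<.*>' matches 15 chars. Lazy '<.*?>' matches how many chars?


Greedy '<.*>' tries to match as MUCH as possible.
Lazy '<.*?>' tries to match as LITTLE as possible.

String: '<xbaaaxbc><end>'
Greedy '<.*>' starts at first '<' and extends to the LAST '>': '<xbaaaxbc><end>' (15 chars)
Lazy '<.*?>' starts at first '<' and stops at the FIRST '>': '<xbaaaxbc>' (10 chars)

10


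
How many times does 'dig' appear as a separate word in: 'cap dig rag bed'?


Scanning each word for exact match 'dig':
  Word 1: 'cap' -> no
  Word 2: 'dig' -> MATCH
  Word 3: 'rag' -> no
  Word 4: 'bed' -> no
Total matches: 1

1


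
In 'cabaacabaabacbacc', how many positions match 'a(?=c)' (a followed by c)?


Lookahead 'a(?=c)' matches 'a' only when followed by 'c'.
String: 'cabaacabaabacbacc'
Checking each position where char is 'a':
  pos 1: 'a' -> no (next='b')
  pos 3: 'a' -> no (next='a')
  pos 4: 'a' -> MATCH (next='c')
  pos 6: 'a' -> no (next='b')
  pos 8: 'a' -> no (next='a')
  pos 9: 'a' -> no (next='b')
  pos 11: 'a' -> MATCH (next='c')
  pos 14: 'a' -> MATCH (next='c')
Matching positions: [4, 11, 14]
Count: 3

3


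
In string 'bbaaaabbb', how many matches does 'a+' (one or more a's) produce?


Pattern 'a+' matches one or more consecutive a's.
String: 'bbaaaabbb'
Scanning for runs of a:
  Match 1: 'aaaa' (length 4)
Total matches: 1

1


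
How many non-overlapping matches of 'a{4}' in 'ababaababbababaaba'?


Pattern 'a{4}' matches exactly 4 consecutive a's (greedy, non-overlapping).
String: 'ababaababbababaaba'
Scanning for runs of a's:
  Run at pos 0: 'a' (length 1) -> 0 match(es)
  Run at pos 2: 'a' (length 1) -> 0 match(es)
  Run at pos 4: 'aa' (length 2) -> 0 match(es)
  Run at pos 7: 'a' (length 1) -> 0 match(es)
  Run at pos 10: 'a' (length 1) -> 0 match(es)
  Run at pos 12: 'a' (length 1) -> 0 match(es)
  Run at pos 14: 'aa' (length 2) -> 0 match(es)
  Run at pos 17: 'a' (length 1) -> 0 match(es)
Matches found: []
Total: 0

0


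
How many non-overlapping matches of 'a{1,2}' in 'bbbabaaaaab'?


Pattern 'a{1,2}' matches between 1 and 2 consecutive a's (greedy).
String: 'bbbabaaaaab'
Finding runs of a's and applying greedy matching:
  Run at pos 3: 'a' (length 1)
  Run at pos 5: 'aaaaa' (length 5)
Matches: ['a', 'aa', 'aa', 'a']
Count: 4

4


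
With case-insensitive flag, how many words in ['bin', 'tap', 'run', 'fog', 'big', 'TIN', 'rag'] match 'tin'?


Case-insensitive matching: compare each word's lowercase form to 'tin'.
  'bin' -> lower='bin' -> no
  'tap' -> lower='tap' -> no
  'run' -> lower='run' -> no
  'fog' -> lower='fog' -> no
  'big' -> lower='big' -> no
  'TIN' -> lower='tin' -> MATCH
  'rag' -> lower='rag' -> no
Matches: ['TIN']
Count: 1

1


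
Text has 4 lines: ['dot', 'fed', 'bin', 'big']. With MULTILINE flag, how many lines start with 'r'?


With MULTILINE flag, ^ matches the start of each line.
Lines: ['dot', 'fed', 'bin', 'big']
Checking which lines start with 'r':
  Line 1: 'dot' -> no
  Line 2: 'fed' -> no
  Line 3: 'bin' -> no
  Line 4: 'big' -> no
Matching lines: []
Count: 0

0


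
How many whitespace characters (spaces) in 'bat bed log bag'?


\s matches whitespace characters (spaces, tabs, etc.).
Text: 'bat bed log bag'
This text has 4 words separated by spaces.
Number of spaces = number of words - 1 = 4 - 1 = 3

3


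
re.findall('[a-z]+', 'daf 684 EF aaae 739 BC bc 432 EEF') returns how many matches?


Pattern '[a-z]+' finds one or more lowercase letters.
Text: 'daf 684 EF aaae 739 BC bc 432 EEF'
Scanning for matches:
  Match 1: 'daf'
  Match 2: 'aaae'
  Match 3: 'bc'
Total matches: 3

3


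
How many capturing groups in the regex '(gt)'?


To count capturing groups, count each '(' that starts a group.
Pattern: '(gt)'
Walking through the pattern:
  Position 0: '(' -> group #1
Total capturing groups: 1

1


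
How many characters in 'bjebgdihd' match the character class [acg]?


Character class [acg] matches any of: {a, c, g}
Scanning string 'bjebgdihd' character by character:
  pos 0: 'b' -> no
  pos 1: 'j' -> no
  pos 2: 'e' -> no
  pos 3: 'b' -> no
  pos 4: 'g' -> MATCH
  pos 5: 'd' -> no
  pos 6: 'i' -> no
  pos 7: 'h' -> no
  pos 8: 'd' -> no
Total matches: 1

1


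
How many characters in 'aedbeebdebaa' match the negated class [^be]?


Negated class [^be] matches any char NOT in {b, e}
Scanning 'aedbeebdebaa':
  pos 0: 'a' -> MATCH
  pos 1: 'e' -> no (excluded)
  pos 2: 'd' -> MATCH
  pos 3: 'b' -> no (excluded)
  pos 4: 'e' -> no (excluded)
  pos 5: 'e' -> no (excluded)
  pos 6: 'b' -> no (excluded)
  pos 7: 'd' -> MATCH
  pos 8: 'e' -> no (excluded)
  pos 9: 'b' -> no (excluded)
  pos 10: 'a' -> MATCH
  pos 11: 'a' -> MATCH
Total matches: 5

5


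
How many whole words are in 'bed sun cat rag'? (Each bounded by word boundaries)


Word boundaries (\b) mark the start/end of each word.
Text: 'bed sun cat rag'
Splitting by whitespace:
  Word 1: 'bed'
  Word 2: 'sun'
  Word 3: 'cat'
  Word 4: 'rag'
Total whole words: 4

4


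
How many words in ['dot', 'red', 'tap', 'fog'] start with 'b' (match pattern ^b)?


Pattern ^b anchors to start of word. Check which words begin with 'b':
  'dot' -> no
  'red' -> no
  'tap' -> no
  'fog' -> no
Matching words: []
Count: 0

0


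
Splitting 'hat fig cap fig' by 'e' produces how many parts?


Splitting by 'e' breaks the string at each occurrence of the separator.
Text: 'hat fig cap fig'
Parts after split:
  Part 1: 'hat fig cap fig'
Total parts: 1

1


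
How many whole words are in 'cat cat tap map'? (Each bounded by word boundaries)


Word boundaries (\b) mark the start/end of each word.
Text: 'cat cat tap map'
Splitting by whitespace:
  Word 1: 'cat'
  Word 2: 'cat'
  Word 3: 'tap'
  Word 4: 'map'
Total whole words: 4

4


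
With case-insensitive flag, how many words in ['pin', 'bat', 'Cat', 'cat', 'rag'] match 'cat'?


Case-insensitive matching: compare each word's lowercase form to 'cat'.
  'pin' -> lower='pin' -> no
  'bat' -> lower='bat' -> no
  'Cat' -> lower='cat' -> MATCH
  'cat' -> lower='cat' -> MATCH
  'rag' -> lower='rag' -> no
Matches: ['Cat', 'cat']
Count: 2

2


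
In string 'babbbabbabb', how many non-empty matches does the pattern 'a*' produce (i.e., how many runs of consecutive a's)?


Pattern 'a*' matches zero or more a's. We want non-empty runs of consecutive a's.
String: 'babbbabbabb'
Walking through the string to find runs of a's:
  Run 1: positions 1-1 -> 'a'
  Run 2: positions 5-5 -> 'a'
  Run 3: positions 8-8 -> 'a'
Non-empty runs found: ['a', 'a', 'a']
Count: 3

3


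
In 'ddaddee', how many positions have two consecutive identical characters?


Looking for consecutive identical characters in 'ddaddee':
  pos 0-1: 'd' vs 'd' -> MATCH ('dd')
  pos 1-2: 'd' vs 'a' -> different
  pos 2-3: 'a' vs 'd' -> different
  pos 3-4: 'd' vs 'd' -> MATCH ('dd')
  pos 4-5: 'd' vs 'e' -> different
  pos 5-6: 'e' vs 'e' -> MATCH ('ee')
Consecutive identical pairs: ['dd', 'dd', 'ee']
Count: 3

3


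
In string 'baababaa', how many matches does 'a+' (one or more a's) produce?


Pattern 'a+' matches one or more consecutive a's.
String: 'baababaa'
Scanning for runs of a:
  Match 1: 'aa' (length 2)
  Match 2: 'a' (length 1)
  Match 3: 'aa' (length 2)
Total matches: 3

3


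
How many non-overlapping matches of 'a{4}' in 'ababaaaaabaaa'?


Pattern 'a{4}' matches exactly 4 consecutive a's (greedy, non-overlapping).
String: 'ababaaaaabaaa'
Scanning for runs of a's:
  Run at pos 0: 'a' (length 1) -> 0 match(es)
  Run at pos 2: 'a' (length 1) -> 0 match(es)
  Run at pos 4: 'aaaaa' (length 5) -> 1 match(es)
  Run at pos 10: 'aaa' (length 3) -> 0 match(es)
Matches found: ['aaaa']
Total: 1

1


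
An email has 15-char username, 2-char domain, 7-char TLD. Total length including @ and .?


An email address has format: username@domain.tld
Username length: 15
'@' character: 1
Domain length: 2
'.' character: 1
TLD length: 7
Total = 15 + 1 + 2 + 1 + 7 = 26

26


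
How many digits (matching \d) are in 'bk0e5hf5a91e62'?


\d matches any digit 0-9.
Scanning 'bk0e5hf5a91e62':
  pos 2: '0' -> DIGIT
  pos 4: '5' -> DIGIT
  pos 7: '5' -> DIGIT
  pos 9: '9' -> DIGIT
  pos 10: '1' -> DIGIT
  pos 12: '6' -> DIGIT
  pos 13: '2' -> DIGIT
Digits found: ['0', '5', '5', '9', '1', '6', '2']
Total: 7

7


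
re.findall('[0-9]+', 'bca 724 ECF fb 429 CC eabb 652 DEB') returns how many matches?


Pattern '[0-9]+' finds one or more digits.
Text: 'bca 724 ECF fb 429 CC eabb 652 DEB'
Scanning for matches:
  Match 1: '724'
  Match 2: '429'
  Match 3: '652'
Total matches: 3

3


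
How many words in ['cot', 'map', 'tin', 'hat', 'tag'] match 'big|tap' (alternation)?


Alternation 'big|tap' matches either 'big' or 'tap'.
Checking each word:
  'cot' -> no
  'map' -> no
  'tin' -> no
  'hat' -> no
  'tag' -> no
Matches: []
Count: 0

0


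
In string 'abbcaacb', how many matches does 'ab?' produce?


Pattern 'ab?' matches 'a' optionally followed by 'b'.
String: 'abbcaacb'
Scanning left to right for 'a' then checking next char:
  Match 1: 'ab' (a followed by b)
  Match 2: 'a' (a not followed by b)
  Match 3: 'a' (a not followed by b)
Total matches: 3

3


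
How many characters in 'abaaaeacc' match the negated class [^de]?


Negated class [^de] matches any char NOT in {d, e}
Scanning 'abaaaeacc':
  pos 0: 'a' -> MATCH
  pos 1: 'b' -> MATCH
  pos 2: 'a' -> MATCH
  pos 3: 'a' -> MATCH
  pos 4: 'a' -> MATCH
  pos 5: 'e' -> no (excluded)
  pos 6: 'a' -> MATCH
  pos 7: 'c' -> MATCH
  pos 8: 'c' -> MATCH
Total matches: 8

8


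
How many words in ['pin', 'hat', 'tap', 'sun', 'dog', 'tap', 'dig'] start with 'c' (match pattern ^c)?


Pattern ^c anchors to start of word. Check which words begin with 'c':
  'pin' -> no
  'hat' -> no
  'tap' -> no
  'sun' -> no
  'dog' -> no
  'tap' -> no
  'dig' -> no
Matching words: []
Count: 0

0


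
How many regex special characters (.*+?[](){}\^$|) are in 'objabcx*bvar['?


Regex special characters are: . * + ? [ ] ( ) { } \ ^ $ |
Scanning 'objabcx*bvar[':
  pos 7: '*' -> SPECIAL
  pos 12: '[' -> SPECIAL
Special chars found: ['*', '[']
Total: 2

2


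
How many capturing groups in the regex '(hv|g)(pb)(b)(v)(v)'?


To count capturing groups, count each '(' that starts a group.
Pattern: '(hv|g)(pb)(b)(v)(v)'
Walking through the pattern:
  Position 0: '(' -> group #1
  Position 6: '(' -> group #2
  Position 10: '(' -> group #3
  Position 13: '(' -> group #4
  Position 16: '(' -> group #5
Total capturing groups: 5

5


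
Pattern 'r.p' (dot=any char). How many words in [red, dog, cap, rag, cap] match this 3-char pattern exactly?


Pattern 'r.p' means: starts with 'r', any single char, ends with 'p'.
Checking each word (must be exactly 3 chars):
  'red' (len=3): no
  'dog' (len=3): no
  'cap' (len=3): no
  'rag' (len=3): no
  'cap' (len=3): no
Matching words: []
Total: 0

0


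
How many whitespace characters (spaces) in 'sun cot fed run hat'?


\s matches whitespace characters (spaces, tabs, etc.).
Text: 'sun cot fed run hat'
This text has 5 words separated by spaces.
Number of spaces = number of words - 1 = 5 - 1 = 4

4


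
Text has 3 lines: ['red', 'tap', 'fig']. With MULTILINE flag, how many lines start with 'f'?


With MULTILINE flag, ^ matches the start of each line.
Lines: ['red', 'tap', 'fig']
Checking which lines start with 'f':
  Line 1: 'red' -> no
  Line 2: 'tap' -> no
  Line 3: 'fig' -> MATCH
Matching lines: ['fig']
Count: 1

1


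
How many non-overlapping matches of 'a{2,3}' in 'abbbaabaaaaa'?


Pattern 'a{2,3}' matches between 2 and 3 consecutive a's (greedy).
String: 'abbbaabaaaaa'
Finding runs of a's and applying greedy matching:
  Run at pos 0: 'a' (length 1)
  Run at pos 4: 'aa' (length 2)
  Run at pos 7: 'aaaaa' (length 5)
Matches: ['aa', 'aaa', 'aa']
Count: 3

3


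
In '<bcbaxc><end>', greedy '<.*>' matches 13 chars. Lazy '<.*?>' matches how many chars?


Greedy '<.*>' tries to match as MUCH as possible.
Lazy '<.*?>' tries to match as LITTLE as possible.

String: '<bcbaxc><end>'
Greedy '<.*>' starts at first '<' and extends to the LAST '>': '<bcbaxc><end>' (13 chars)
Lazy '<.*?>' starts at first '<' and stops at the FIRST '>': '<bcbaxc>' (8 chars)

8


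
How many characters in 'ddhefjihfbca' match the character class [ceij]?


Character class [ceij] matches any of: {c, e, i, j}
Scanning string 'ddhefjihfbca' character by character:
  pos 0: 'd' -> no
  pos 1: 'd' -> no
  pos 2: 'h' -> no
  pos 3: 'e' -> MATCH
  pos 4: 'f' -> no
  pos 5: 'j' -> MATCH
  pos 6: 'i' -> MATCH
  pos 7: 'h' -> no
  pos 8: 'f' -> no
  pos 9: 'b' -> no
  pos 10: 'c' -> MATCH
  pos 11: 'a' -> no
Total matches: 4

4


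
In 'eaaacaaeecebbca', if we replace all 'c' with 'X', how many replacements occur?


re.sub('c', 'X', text) replaces every occurrence of 'c' with 'X'.
Text: 'eaaacaaeecebbca'
Scanning for 'c':
  pos 4: 'c' -> replacement #1
  pos 9: 'c' -> replacement #2
  pos 13: 'c' -> replacement #3
Total replacements: 3

3


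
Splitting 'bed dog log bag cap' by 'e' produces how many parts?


Splitting by 'e' breaks the string at each occurrence of the separator.
Text: 'bed dog log bag cap'
Parts after split:
  Part 1: 'b'
  Part 2: 'd dog log bag cap'
Total parts: 2

2


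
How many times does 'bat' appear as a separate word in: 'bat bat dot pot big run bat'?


Scanning each word for exact match 'bat':
  Word 1: 'bat' -> MATCH
  Word 2: 'bat' -> MATCH
  Word 3: 'dot' -> no
  Word 4: 'pot' -> no
  Word 5: 'big' -> no
  Word 6: 'run' -> no
  Word 7: 'bat' -> MATCH
Total matches: 3

3


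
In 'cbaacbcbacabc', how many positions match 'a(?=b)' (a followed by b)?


Lookahead 'a(?=b)' matches 'a' only when followed by 'b'.
String: 'cbaacbcbacabc'
Checking each position where char is 'a':
  pos 2: 'a' -> no (next='a')
  pos 3: 'a' -> no (next='c')
  pos 8: 'a' -> no (next='c')
  pos 10: 'a' -> MATCH (next='b')
Matching positions: [10]
Count: 1

1


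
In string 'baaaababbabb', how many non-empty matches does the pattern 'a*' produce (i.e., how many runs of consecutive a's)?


Pattern 'a*' matches zero or more a's. We want non-empty runs of consecutive a's.
String: 'baaaababbabb'
Walking through the string to find runs of a's:
  Run 1: positions 1-4 -> 'aaaa'
  Run 2: positions 6-6 -> 'a'
  Run 3: positions 9-9 -> 'a'
Non-empty runs found: ['aaaa', 'a', 'a']
Count: 3

3


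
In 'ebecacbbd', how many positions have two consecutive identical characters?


Looking for consecutive identical characters in 'ebecacbbd':
  pos 0-1: 'e' vs 'b' -> different
  pos 1-2: 'b' vs 'e' -> different
  pos 2-3: 'e' vs 'c' -> different
  pos 3-4: 'c' vs 'a' -> different
  pos 4-5: 'a' vs 'c' -> different
  pos 5-6: 'c' vs 'b' -> different
  pos 6-7: 'b' vs 'b' -> MATCH ('bb')
  pos 7-8: 'b' vs 'd' -> different
Consecutive identical pairs: ['bb']
Count: 1

1


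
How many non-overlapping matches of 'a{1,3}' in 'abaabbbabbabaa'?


Pattern 'a{1,3}' matches between 1 and 3 consecutive a's (greedy).
String: 'abaabbbabbabaa'
Finding runs of a's and applying greedy matching:
  Run at pos 0: 'a' (length 1)
  Run at pos 2: 'aa' (length 2)
  Run at pos 7: 'a' (length 1)
  Run at pos 10: 'a' (length 1)
  Run at pos 12: 'aa' (length 2)
Matches: ['a', 'aa', 'a', 'a', 'aa']
Count: 5

5


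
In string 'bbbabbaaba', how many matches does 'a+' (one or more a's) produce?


Pattern 'a+' matches one or more consecutive a's.
String: 'bbbabbaaba'
Scanning for runs of a:
  Match 1: 'a' (length 1)
  Match 2: 'aa' (length 2)
  Match 3: 'a' (length 1)
Total matches: 3

3


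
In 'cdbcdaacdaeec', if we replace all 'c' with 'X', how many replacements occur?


re.sub('c', 'X', text) replaces every occurrence of 'c' with 'X'.
Text: 'cdbcdaacdaeec'
Scanning for 'c':
  pos 0: 'c' -> replacement #1
  pos 3: 'c' -> replacement #2
  pos 7: 'c' -> replacement #3
  pos 12: 'c' -> replacement #4
Total replacements: 4

4


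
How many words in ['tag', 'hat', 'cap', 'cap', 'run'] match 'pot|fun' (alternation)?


Alternation 'pot|fun' matches either 'pot' or 'fun'.
Checking each word:
  'tag' -> no
  'hat' -> no
  'cap' -> no
  'cap' -> no
  'run' -> no
Matches: []
Count: 0

0


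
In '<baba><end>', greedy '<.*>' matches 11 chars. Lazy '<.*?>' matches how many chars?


Greedy '<.*>' tries to match as MUCH as possible.
Lazy '<.*?>' tries to match as LITTLE as possible.

String: '<baba><end>'
Greedy '<.*>' starts at first '<' and extends to the LAST '>': '<baba><end>' (11 chars)
Lazy '<.*?>' starts at first '<' and stops at the FIRST '>': '<baba>' (6 chars)

6


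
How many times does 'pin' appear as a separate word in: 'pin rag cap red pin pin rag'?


Scanning each word for exact match 'pin':
  Word 1: 'pin' -> MATCH
  Word 2: 'rag' -> no
  Word 3: 'cap' -> no
  Word 4: 'red' -> no
  Word 5: 'pin' -> MATCH
  Word 6: 'pin' -> MATCH
  Word 7: 'rag' -> no
Total matches: 3

3


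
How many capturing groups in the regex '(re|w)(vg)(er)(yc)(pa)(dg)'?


To count capturing groups, count each '(' that starts a group.
Pattern: '(re|w)(vg)(er)(yc)(pa)(dg)'
Walking through the pattern:
  Position 0: '(' -> group #1
  Position 6: '(' -> group #2
  Position 10: '(' -> group #3
  Position 14: '(' -> group #4
  Position 18: '(' -> group #5
  Position 22: '(' -> group #6
Total capturing groups: 6

6


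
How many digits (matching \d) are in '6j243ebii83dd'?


\d matches any digit 0-9.
Scanning '6j243ebii83dd':
  pos 0: '6' -> DIGIT
  pos 2: '2' -> DIGIT
  pos 3: '4' -> DIGIT
  pos 4: '3' -> DIGIT
  pos 9: '8' -> DIGIT
  pos 10: '3' -> DIGIT
Digits found: ['6', '2', '4', '3', '8', '3']
Total: 6

6


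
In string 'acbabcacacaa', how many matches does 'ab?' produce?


Pattern 'ab?' matches 'a' optionally followed by 'b'.
String: 'acbabcacacaa'
Scanning left to right for 'a' then checking next char:
  Match 1: 'a' (a not followed by b)
  Match 2: 'ab' (a followed by b)
  Match 3: 'a' (a not followed by b)
  Match 4: 'a' (a not followed by b)
  Match 5: 'a' (a not followed by b)
  Match 6: 'a' (a not followed by b)
Total matches: 6

6


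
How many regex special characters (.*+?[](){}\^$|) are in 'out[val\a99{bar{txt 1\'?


Regex special characters are: . * + ? [ ] ( ) { } \ ^ $ |
Scanning 'out[val\a99{bar{txt 1\':
  pos 3: '[' -> SPECIAL
  pos 7: '\' -> SPECIAL
  pos 11: '{' -> SPECIAL
  pos 15: '{' -> SPECIAL
  pos 21: '\' -> SPECIAL
Special chars found: ['[', '\\', '{', '{', '\\']
Total: 5

5


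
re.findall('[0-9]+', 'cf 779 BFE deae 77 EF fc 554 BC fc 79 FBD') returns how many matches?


Pattern '[0-9]+' finds one or more digits.
Text: 'cf 779 BFE deae 77 EF fc 554 BC fc 79 FBD'
Scanning for matches:
  Match 1: '779'
  Match 2: '77'
  Match 3: '554'
  Match 4: '79'
Total matches: 4

4


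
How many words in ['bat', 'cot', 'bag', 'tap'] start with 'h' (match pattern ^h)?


Pattern ^h anchors to start of word. Check which words begin with 'h':
  'bat' -> no
  'cot' -> no
  'bag' -> no
  'tap' -> no
Matching words: []
Count: 0

0
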